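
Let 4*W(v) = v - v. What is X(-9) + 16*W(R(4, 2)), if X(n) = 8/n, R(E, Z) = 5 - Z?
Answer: -8/9 ≈ -0.88889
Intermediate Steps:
W(v) = 0 (W(v) = (v - v)/4 = (¼)*0 = 0)
X(-9) + 16*W(R(4, 2)) = 8/(-9) + 16*0 = 8*(-⅑) + 0 = -8/9 + 0 = -8/9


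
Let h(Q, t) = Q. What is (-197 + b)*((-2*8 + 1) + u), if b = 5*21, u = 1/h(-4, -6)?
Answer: 1403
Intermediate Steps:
u = -¼ (u = 1/(-4) = -¼ ≈ -0.25000)
b = 105
(-197 + b)*((-2*8 + 1) + u) = (-197 + 105)*((-2*8 + 1) - ¼) = -92*((-16 + 1) - ¼) = -92*(-15 - ¼) = -92*(-61/4) = 1403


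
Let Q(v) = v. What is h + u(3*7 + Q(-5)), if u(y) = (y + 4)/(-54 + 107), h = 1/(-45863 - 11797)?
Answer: 1153147/3055980 ≈ 0.37734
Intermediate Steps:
h = -1/57660 (h = 1/(-57660) = -1/57660 ≈ -1.7343e-5)
u(y) = 4/53 + y/53 (u(y) = (4 + y)/53 = (4 + y)*(1/53) = 4/53 + y/53)
h + u(3*7 + Q(-5)) = -1/57660 + (4/53 + (3*7 - 5)/53) = -1/57660 + (4/53 + (21 - 5)/53) = -1/57660 + (4/53 + (1/53)*16) = -1/57660 + (4/53 + 16/53) = -1/57660 + 20/53 = 1153147/3055980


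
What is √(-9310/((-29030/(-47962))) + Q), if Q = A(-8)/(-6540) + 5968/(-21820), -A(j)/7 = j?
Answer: 2*I*√103116221231442664837530/5178327855 ≈ 124.02*I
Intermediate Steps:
A(j) = -7*j
Q = -503158/1783785 (Q = -7*(-8)/(-6540) + 5968/(-21820) = 56*(-1/6540) + 5968*(-1/21820) = -14/1635 - 1492/5455 = -503158/1783785 ≈ -0.28207)
√(-9310/((-29030/(-47962))) + Q) = √(-9310/((-29030/(-47962))) - 503158/1783785) = √(-9310/((-29030*(-1/47962))) - 503158/1783785) = √(-9310/14515/23981 - 503158/1783785) = √(-9310*23981/14515 - 503158/1783785) = √(-44652622/2903 - 503158/1783785) = √(-79652138001944/5178327855) = 2*I*√103116221231442664837530/5178327855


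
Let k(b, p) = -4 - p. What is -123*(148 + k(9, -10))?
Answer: -18942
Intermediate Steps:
-123*(148 + k(9, -10)) = -123*(148 + (-4 - 1*(-10))) = -123*(148 + (-4 + 10)) = -123*(148 + 6) = -123*154 = -18942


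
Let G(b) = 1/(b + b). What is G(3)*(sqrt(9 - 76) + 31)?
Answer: 31/6 + I*sqrt(67)/6 ≈ 5.1667 + 1.3642*I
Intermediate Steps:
G(b) = 1/(2*b)
G(3)*(sqrt(9 - 76) + 31) = ((1/2)/3)*(sqrt(9 - 76) + 31) = ((1/2)*(1/3))*(sqrt(-67) + 31) = (I*sqrt(67) + 31)/6 = (31 + I*sqrt(67))/6 = 31/6 + I*sqrt(67)/6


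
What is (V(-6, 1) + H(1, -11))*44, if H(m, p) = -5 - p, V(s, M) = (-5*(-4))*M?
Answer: 1144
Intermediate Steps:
V(s, M) = 20*M
(V(-6, 1) + H(1, -11))*44 = (20*1 + (-5 - 1*(-11)))*44 = (20 + (-5 + 11))*44 = (20 + 6)*44 = 26*44 = 1144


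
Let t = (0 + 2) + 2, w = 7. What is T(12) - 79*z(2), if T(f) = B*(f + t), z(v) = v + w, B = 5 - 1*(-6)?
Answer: -535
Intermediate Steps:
B = 11 (B = 5 + 6 = 11)
t = 4 (t = 2 + 2 = 4)
z(v) = 7 + v (z(v) = v + 7 = 7 + v)
T(f) = 44 + 11*f (T(f) = 11*(f + 4) = 11*(4 + f) = 44 + 11*f)
T(12) - 79*z(2) = (44 + 11*12) - 79*(7 + 2) = (44 + 132) - 79*9 = 176 - 711 = -535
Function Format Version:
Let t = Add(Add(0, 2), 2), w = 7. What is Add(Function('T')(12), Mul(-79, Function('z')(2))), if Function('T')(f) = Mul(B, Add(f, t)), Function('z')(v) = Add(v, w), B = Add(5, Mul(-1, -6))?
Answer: -535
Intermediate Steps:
B = 11 (B = Add(5, 6) = 11)
t = 4 (t = Add(2, 2) = 4)
Function('z')(v) = Add(7, v) (Function('z')(v) = Add(v, 7) = Add(7, v))
Function('T')(f) = Add(44, Mul(11, f)) (Function('T')(f) = Mul(11, Add(f, 4)) = Mul(11, Add(4, f)) = Add(44, Mul(11, f)))
Add(Function('T')(12), Mul(-79, Function('z')(2))) = Add(Add(44, Mul(11, 12)), Mul(-79, Add(7, 2))) = Add(Add(44, 132), Mul(-79, 9)) = Add(176, -711) = -535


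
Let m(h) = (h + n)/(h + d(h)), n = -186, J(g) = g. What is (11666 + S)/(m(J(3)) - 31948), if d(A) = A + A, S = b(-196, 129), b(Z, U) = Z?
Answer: -6882/19181 ≈ -0.35879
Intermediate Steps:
S = -196
d(A) = 2*A
m(h) = (-186 + h)/(3*h) (m(h) = (h - 186)/(h + 2*h) = (-186 + h)/((3*h)) = (-186 + h)*(1/(3*h)) = (-186 + h)/(3*h))
(11666 + S)/(m(J(3)) - 31948) = (11666 - 196)/((⅓)*(-186 + 3)/3 - 31948) = 11470/((⅓)*(⅓)*(-183) - 31948) = 11470/(-61/3 - 31948) = 11470/(-95905/3) = 11470*(-3/95905) = -6882/19181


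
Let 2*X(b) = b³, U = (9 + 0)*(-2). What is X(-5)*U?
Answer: 1125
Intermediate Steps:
U = -18 (U = 9*(-2) = -18)
X(b) = b³/2
X(-5)*U = ((½)*(-5)³)*(-18) = ((½)*(-125))*(-18) = -125/2*(-18) = 1125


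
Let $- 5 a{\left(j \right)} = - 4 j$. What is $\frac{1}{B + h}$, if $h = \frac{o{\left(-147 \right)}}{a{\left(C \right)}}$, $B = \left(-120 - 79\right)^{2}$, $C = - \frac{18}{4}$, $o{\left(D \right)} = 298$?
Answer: $\frac{9}{355664} \approx 2.5305 \cdot 10^{-5}$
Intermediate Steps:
$C = - \frac{9}{2}$ ($C = \left(-18\right) \frac{1}{4} = - \frac{9}{2} \approx -4.5$)
$a{\left(j \right)} = \frac{4 j}{5}$ ($a{\left(j \right)} = - \frac{\left(-4\right) j}{5} = \frac{4 j}{5}$)
$B = 39601$ ($B = \left(-199\right)^{2} = 39601$)
$h = - \frac{745}{9}$ ($h = \frac{298}{\frac{4}{5} \left(- \frac{9}{2}\right)} = \frac{298}{- \frac{18}{5}} = 298 \left(- \frac{5}{18}\right) = - \frac{745}{9} \approx -82.778$)
$\frac{1}{B + h} = \frac{1}{39601 - \frac{745}{9}} = \frac{1}{\frac{355664}{9}} = \frac{9}{355664}$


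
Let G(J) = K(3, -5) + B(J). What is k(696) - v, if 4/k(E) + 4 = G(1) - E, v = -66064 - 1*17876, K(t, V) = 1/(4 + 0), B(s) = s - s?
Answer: 234948044/2799 ≈ 83940.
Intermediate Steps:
B(s) = 0
K(t, V) = ¼ (K(t, V) = 1/4 = ¼)
G(J) = ¼ (G(J) = ¼ + 0 = ¼)
v = -83940 (v = -66064 - 17876 = -83940)
k(E) = 4/(-15/4 - E) (k(E) = 4/(-4 + (¼ - E)) = 4/(-15/4 - E))
k(696) - v = -16/(15 + 4*696) - 1*(-83940) = -16/(15 + 2784) + 83940 = -16/2799 + 83940 = 234948044/2799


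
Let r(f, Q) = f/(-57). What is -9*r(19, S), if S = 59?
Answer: 3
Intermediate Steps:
r(f, Q) = -f/57 (r(f, Q) = f*(-1/57) = -f/57)
-9*r(19, S) = -(-3)*19/19 = -9*(-⅓) = 3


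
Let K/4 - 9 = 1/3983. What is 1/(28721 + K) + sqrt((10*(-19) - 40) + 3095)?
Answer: 3983/114539135 + sqrt(2865) ≈ 53.526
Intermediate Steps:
K = 143392/3983 (K = 36 + 4/3983 = 143392/3983 ≈ 36.001)
1/(28721 + K) + sqrt((10*(-19) - 40) + 3095) = 1/(28721 + 143392/3983) + sqrt((10*(-19) - 40) + 3095) = 1/(114539135/3983) + sqrt((-190 - 40) + 3095) = 3983/114539135 + sqrt(-230 + 3095) = 3983/114539135 + sqrt(2865)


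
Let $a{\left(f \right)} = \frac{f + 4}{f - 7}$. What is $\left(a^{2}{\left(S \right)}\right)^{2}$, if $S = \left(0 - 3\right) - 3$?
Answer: $\frac{16}{28561} \approx 0.0005602$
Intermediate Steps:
$S = -6$ ($S = -3 - 3 = -6$)
$a{\left(f \right)} = \frac{4 + f}{-7 + f}$
$\left(a^{2}{\left(S \right)}\right)^{2} = \left(\left(\frac{4 - 6}{-7 - 6}\right)^{2}\right)^{2} = \left(\left(\frac{1}{-13} \left(-2\right)\right)^{2}\right)^{2} = \left(\left(\left(- \frac{1}{13}\right) \left(-2\right)\right)^{2}\right)^{2} = \left(\left(\frac{2}{13}\right)^{2}\right)^{2} = \left(\frac{4}{169}\right)^{2} = \frac{16}{28561}$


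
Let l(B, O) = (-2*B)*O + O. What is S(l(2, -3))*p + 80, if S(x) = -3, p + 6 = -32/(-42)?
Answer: 670/7 ≈ 95.714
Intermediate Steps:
p = -110/21 (p = -6 - 32/(-42) = -6 - 32*(-1/42) = -6 + 16/21 = -110/21 ≈ -5.2381)
l(B, O) = O - 2*B*O (l(B, O) = -2*B*O + O = O - 2*B*O)
S(l(2, -3))*p + 80 = -3*(-110/21) + 80 = 110/7 + 80 = 670/7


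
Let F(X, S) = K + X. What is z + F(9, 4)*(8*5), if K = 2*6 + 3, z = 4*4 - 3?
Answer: 973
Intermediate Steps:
z = 13 (z = 16 - 3 = 13)
K = 15 (K = 12 + 3 = 15)
F(X, S) = 15 + X
z + F(9, 4)*(8*5) = 13 + (15 + 9)*(8*5) = 13 + 24*40 = 13 + 960 = 973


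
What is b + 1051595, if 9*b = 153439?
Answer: 9617794/9 ≈ 1.0686e+6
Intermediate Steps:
b = 153439/9 (b = (⅑)*153439 = 153439/9 ≈ 17049.)
b + 1051595 = 153439/9 + 1051595 = 9617794/9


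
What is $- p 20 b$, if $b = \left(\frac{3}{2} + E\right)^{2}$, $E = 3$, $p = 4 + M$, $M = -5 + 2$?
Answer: $-405$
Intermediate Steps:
$M = -3$
$p = 1$ ($p = 4 - 3 = 1$)
$b = \frac{81}{4}$ ($b = \left(\frac{3}{2} + 3\right)^{2} = \left(\frac{9}{2}\right)^{2} = \frac{81}{4} \approx 20.25$)
$- p 20 b = - \frac{1 \cdot 20 \cdot 81}{4} = - \frac{20 \cdot 81}{4} = \left(-1\right) 405 = -405$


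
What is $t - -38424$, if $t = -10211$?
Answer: $28213$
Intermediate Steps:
$t - -38424 = -10211 - -38424 = -10211 + 38424 = 28213$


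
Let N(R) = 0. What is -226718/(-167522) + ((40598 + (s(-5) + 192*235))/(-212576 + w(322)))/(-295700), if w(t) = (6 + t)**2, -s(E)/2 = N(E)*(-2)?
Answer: 1759682964637499/1300227631739200 ≈ 1.3534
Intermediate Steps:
s(E) = 0 (s(E) = -0*(-2) = -2*0 = 0)
-226718/(-167522) + ((40598 + (s(-5) + 192*235))/(-212576 + w(322)))/(-295700) = -226718/(-167522) + ((40598 + (0 + 192*235))/(-212576 + (6 + 322)**2))/(-295700) = -226718*(-1/167522) + ((40598 + (0 + 45120))/(-212576 + 328**2))*(-1/295700) = 113359/83761 + ((40598 + 45120)/(-212576 + 107584))*(-1/295700) = 113359/83761 + (85718/(-104992))*(-1/295700) = 113359/83761 + (85718*(-1/104992))*(-1/295700) = 113359/83761 - 42859/52496*(-1/295700) = 113359/83761 + 42859/15523067200 = 1759682964637499/1300227631739200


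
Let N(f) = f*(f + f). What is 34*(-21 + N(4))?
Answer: 374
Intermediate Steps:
N(f) = 2*f² (N(f) = f*(2*f) = 2*f²)
34*(-21 + N(4)) = 34*(-21 + 2*4²) = 34*(-21 + 2*16) = 34*(-21 + 32) = 34*11 = 374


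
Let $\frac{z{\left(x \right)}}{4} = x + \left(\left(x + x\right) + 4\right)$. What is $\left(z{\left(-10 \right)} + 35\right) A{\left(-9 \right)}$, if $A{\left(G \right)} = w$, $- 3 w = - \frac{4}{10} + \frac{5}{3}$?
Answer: $\frac{437}{15} \approx 29.133$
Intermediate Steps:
$w = - \frac{19}{45}$ ($w = - \frac{- \frac{4}{10} + \frac{5}{3}}{3} = - \frac{\left(-4\right) \frac{1}{10} + 5 \cdot \frac{1}{3}}{3} = - \frac{- \frac{2}{5} + \frac{5}{3}}{3} = \left(- \frac{1}{3}\right) \frac{19}{15} = - \frac{19}{45} \approx -0.42222$)
$A{\left(G \right)} = - \frac{19}{45}$
$z{\left(x \right)} = 16 + 12 x$ ($z{\left(x \right)} = 4 \left(x + \left(\left(x + x\right) + 4\right)\right) = 4 \left(x + \left(2 x + 4\right)\right) = 4 \left(x + \left(4 + 2 x\right)\right) = 4 \left(4 + 3 x\right) = 16 + 12 x$)
$\left(z{\left(-10 \right)} + 35\right) A{\left(-9 \right)} = \left(\left(16 + 12 \left(-10\right)\right) + 35\right) \left(- \frac{19}{45}\right) = \left(\left(16 - 120\right) + 35\right) \left(- \frac{19}{45}\right) = \left(-104 + 35\right) \left(- \frac{19}{45}\right) = \left(-69\right) \left(- \frac{19}{45}\right) = \frac{437}{15}$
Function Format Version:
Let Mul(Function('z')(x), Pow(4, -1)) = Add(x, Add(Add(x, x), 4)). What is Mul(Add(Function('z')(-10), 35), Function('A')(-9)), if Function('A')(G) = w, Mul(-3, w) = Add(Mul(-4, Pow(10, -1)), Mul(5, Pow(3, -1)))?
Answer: Rational(437, 15) ≈ 29.133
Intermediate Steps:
w = Rational(-19, 45) (w = Mul(Rational(-1, 3), Add(Mul(-4, Pow(10, -1)), Mul(5, Pow(3, -1)))) = Mul(Rational(-1, 3), Add(Mul(-4, Rational(1, 10)), Mul(5, Rational(1, 3)))) = Mul(Rational(-1, 3), Add(Rational(-2, 5), Rational(5, 3))) = Mul(Rational(-1, 3), Rational(19, 15)) = Rational(-19, 45) ≈ -0.42222)
Function('A')(G) = Rational(-19, 45)
Function('z')(x) = Add(16, Mul(12, x)) (Function('z')(x) = Mul(4, Add(x, Add(Add(x, x), 4))) = Mul(4, Add(x, Add(Mul(2, x), 4))) = Mul(4, Add(x, Add(4, Mul(2, x)))) = Mul(4, Add(4, Mul(3, x))) = Add(16, Mul(12, x)))
Mul(Add(Function('z')(-10), 35), Function('A')(-9)) = Mul(Add(Add(16, Mul(12, -10)), 35), Rational(-19, 45)) = Mul(Add(Add(16, -120), 35), Rational(-19, 45)) = Mul(Add(-104, 35), Rational(-19, 45)) = Mul(-69, Rational(-19, 45)) = Rational(437, 15)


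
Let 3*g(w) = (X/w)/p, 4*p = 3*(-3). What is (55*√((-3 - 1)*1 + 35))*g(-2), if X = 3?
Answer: 110*√31/9 ≈ 68.050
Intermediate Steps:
p = -9/4 (p = (3*(-3))/4 = (¼)*(-9) = -9/4 ≈ -2.2500)
g(w) = -4/(9*w) (g(w) = ((3/w)/(-9/4))/3 = ((3/w)*(-4/9))/3 = (-4/(3*w))/3 = -4/(9*w))
(55*√((-3 - 1)*1 + 35))*g(-2) = (55*√((-3 - 1)*1 + 35))*(-4/9/(-2)) = (55*√(-4*1 + 35))*(-4/9*(-½)) = (55*√(-4 + 35))*(2/9) = (55*√31)*(2/9) = 110*√31/9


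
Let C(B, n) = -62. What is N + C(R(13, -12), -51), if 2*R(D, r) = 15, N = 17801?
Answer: 17739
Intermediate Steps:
R(D, r) = 15/2 (R(D, r) = (1/2)*15 = 15/2)
N + C(R(13, -12), -51) = 17801 - 62 = 17739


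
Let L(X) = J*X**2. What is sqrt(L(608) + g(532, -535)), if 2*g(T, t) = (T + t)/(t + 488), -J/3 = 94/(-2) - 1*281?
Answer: sqrt(3214089486618)/94 ≈ 19072.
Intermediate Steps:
J = 984 (J = -3*(94/(-2) - 1*281) = -3*(-1/2*94 - 281) = -3*(-47 - 281) = -3*(-328) = 984)
g(T, t) = (T + t)/(2*(488 + t)) (g(T, t) = ((T + t)/(t + 488))/2 = ((T + t)/(488 + t))/2 = (T + t)/(2*(488 + t)))
L(X) = 984*X**2
sqrt(L(608) + g(532, -535)) = sqrt(984*608**2 + (532 - 535)/(2*(488 - 535))) = sqrt(984*369664 + (1/2)*(-3)/(-47)) = sqrt(363749376 + (1/2)*(-1/47)*(-3)) = sqrt(363749376 + 3/94) = sqrt(34192441347/94) = sqrt(3214089486618)/94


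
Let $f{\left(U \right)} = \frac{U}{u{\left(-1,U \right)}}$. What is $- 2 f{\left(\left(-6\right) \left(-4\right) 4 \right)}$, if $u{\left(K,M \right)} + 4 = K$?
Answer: $\frac{192}{5} \approx 38.4$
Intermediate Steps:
$u{\left(K,M \right)} = -4 + K$
$f{\left(U \right)} = - \frac{U}{5}$ ($f{\left(U \right)} = \frac{U}{-4 - 1} = \frac{U}{-5} = U \left(- \frac{1}{5}\right) = - \frac{U}{5}$)
$- 2 f{\left(\left(-6\right) \left(-4\right) 4 \right)} = - 2 \left(- \frac{\left(-6\right) \left(-4\right) 4}{5}\right) = - 2 \left(- \frac{24 \cdot 4}{5}\right) = - 2 \left(\left(- \frac{1}{5}\right) 96\right) = \left(-2\right) \left(- \frac{96}{5}\right) = \frac{192}{5}$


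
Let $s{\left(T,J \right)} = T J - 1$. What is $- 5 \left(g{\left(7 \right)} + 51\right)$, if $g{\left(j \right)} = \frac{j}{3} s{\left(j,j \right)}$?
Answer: $-815$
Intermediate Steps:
$s{\left(T,J \right)} = -1 + J T$ ($s{\left(T,J \right)} = J T - 1 = -1 + J T$)
$g{\left(j \right)} = \frac{j \left(-1 + j^{2}\right)}{3}$ ($g{\left(j \right)} = \frac{j}{3} \left(-1 + j j\right) = j \frac{1}{3} \left(-1 + j^{2}\right) = \frac{j}{3} \left(-1 + j^{2}\right) = \frac{j \left(-1 + j^{2}\right)}{3}$)
$- 5 \left(g{\left(7 \right)} + 51\right) = - 5 \left(\frac{1}{3} \cdot 7 \left(-1 + 7^{2}\right) + 51\right) = - 5 \left(\frac{1}{3} \cdot 7 \left(-1 + 49\right) + 51\right) = - 5 \left(\frac{1}{3} \cdot 7 \cdot 48 + 51\right) = - 5 \left(112 + 51\right) = \left(-5\right) 163 = -815$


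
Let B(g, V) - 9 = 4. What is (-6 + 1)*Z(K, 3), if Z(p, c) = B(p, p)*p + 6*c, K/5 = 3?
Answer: -1065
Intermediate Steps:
K = 15 (K = 5*3 = 15)
B(g, V) = 13 (B(g, V) = 9 + 4 = 13)
Z(p, c) = 6*c + 13*p (Z(p, c) = 13*p + 6*c = 6*c + 13*p)
(-6 + 1)*Z(K, 3) = (-6 + 1)*(6*3 + 13*15) = -5*(18 + 195) = -5*213 = -1065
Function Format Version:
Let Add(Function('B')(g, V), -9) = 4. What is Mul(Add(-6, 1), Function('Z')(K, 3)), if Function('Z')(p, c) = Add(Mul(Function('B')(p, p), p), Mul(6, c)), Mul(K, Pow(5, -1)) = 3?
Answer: -1065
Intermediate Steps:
K = 15 (K = Mul(5, 3) = 15)
Function('B')(g, V) = 13 (Function('B')(g, V) = Add(9, 4) = 13)
Function('Z')(p, c) = Add(Mul(6, c), Mul(13, p)) (Function('Z')(p, c) = Add(Mul(13, p), Mul(6, c)) = Add(Mul(6, c), Mul(13, p)))
Mul(Add(-6, 1), Function('Z')(K, 3)) = Mul(Add(-6, 1), Add(Mul(6, 3), Mul(13, 15))) = Mul(-5, Add(18, 195)) = Mul(-5, 213) = -1065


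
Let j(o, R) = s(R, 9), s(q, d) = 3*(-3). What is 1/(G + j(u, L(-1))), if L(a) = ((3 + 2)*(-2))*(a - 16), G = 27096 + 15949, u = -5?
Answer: 1/43036 ≈ 2.3236e-5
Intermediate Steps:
G = 43045
L(a) = 160 - 10*a (L(a) = (5*(-2))*(-16 + a) = -10*(-16 + a) = 160 - 10*a)
s(q, d) = -9
j(o, R) = -9
1/(G + j(u, L(-1))) = 1/(43045 - 9) = 1/43036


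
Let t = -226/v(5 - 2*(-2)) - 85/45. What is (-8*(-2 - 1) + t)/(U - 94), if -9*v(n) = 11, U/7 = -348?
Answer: -4099/50094 ≈ -0.081826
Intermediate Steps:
U = -2436 (U = 7*(-348) = -2436)
v(n) = -11/9 (v(n) = -1/9*11 = -11/9)
t = 18119/99 (t = -226/(-11/9) - 85/45 = -226*(-9/11) - 85*1/45 = 2034/11 - 17/9 = 18119/99 ≈ 183.02)
(-8*(-2 - 1) + t)/(U - 94) = (-8*(-2 - 1) + 18119/99)/(-2436 - 94) = (-8*(-3) + 18119/99)/(-2530) = (24 + 18119/99)*(-1/2530) = (20495/99)*(-1/2530) = -4099/50094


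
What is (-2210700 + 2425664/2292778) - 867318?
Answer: -3528604764170/1146389 ≈ -3.0780e+6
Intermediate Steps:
(-2210700 + 2425664/2292778) - 867318 = (-2210700 + 2425664*(1/2292778)) - 867318 = (-2210700 + 1212832/1146389) - 867318 = -2534320949468/1146389 - 867318 = -3528604764170/1146389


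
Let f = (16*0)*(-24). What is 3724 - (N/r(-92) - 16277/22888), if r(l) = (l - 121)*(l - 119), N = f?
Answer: 85251189/22888 ≈ 3724.7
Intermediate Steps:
f = 0 (f = 0*(-24) = 0)
N = 0
r(l) = (-121 + l)*(-119 + l)
3724 - (N/r(-92) - 16277/22888) = 3724 - (0/(14399 + (-92)² - 240*(-92)) - 16277/22888) = 3724 - (0/(14399 + 8464 + 22080) - 16277*1/22888) = 3724 - (0/44943 - 16277/22888) = 3724 - (0*(1/44943) - 16277/22888) = 3724 - (0 - 16277/22888) = 3724 - 1*(-16277/22888) = 3724 + 16277/22888 = 85251189/22888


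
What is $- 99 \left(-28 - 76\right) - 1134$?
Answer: $9162$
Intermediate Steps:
$- 99 \left(-28 - 76\right) - 1134 = \left(-99\right) \left(-104\right) - 1134 = 10296 - 1134 = 9162$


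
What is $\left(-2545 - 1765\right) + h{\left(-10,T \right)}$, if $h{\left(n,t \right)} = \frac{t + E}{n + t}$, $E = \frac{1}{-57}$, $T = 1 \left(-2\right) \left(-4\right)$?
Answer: $- \frac{491795}{114} \approx -4314.0$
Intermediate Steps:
$T = 8$ ($T = \left(-2\right) \left(-4\right) = 8$)
$E = - \frac{1}{57} \approx -0.017544$
$h{\left(n,t \right)} = \frac{- \frac{1}{57} + t}{n + t}$ ($h{\left(n,t \right)} = \frac{t - \frac{1}{57}}{n + t} = \frac{- \frac{1}{57} + t}{n + t}$)
$\left(-2545 - 1765\right) + h{\left(-10,T \right)} = \left(-2545 - 1765\right) + \frac{- \frac{1}{57} + 8}{-10 + 8} = -4310 + \frac{1}{-2} \cdot \frac{455}{57} = -4310 - \frac{455}{114} = - \frac{491795}{114}$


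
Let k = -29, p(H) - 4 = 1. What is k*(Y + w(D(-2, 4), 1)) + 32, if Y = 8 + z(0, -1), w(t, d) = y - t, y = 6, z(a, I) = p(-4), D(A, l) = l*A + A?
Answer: -809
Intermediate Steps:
p(H) = 5 (p(H) = 4 + 1 = 5)
D(A, l) = A + A*l (D(A, l) = A*l + A = A + A*l)
z(a, I) = 5
w(t, d) = 6 - t
Y = 13 (Y = 8 + 5 = 13)
k*(Y + w(D(-2, 4), 1)) + 32 = -29*(13 + (6 - (-2)*(1 + 4))) + 32 = -29*(13 + (6 - (-2)*5)) + 32 = -29*(13 + (6 - 1*(-10))) + 32 = -29*(13 + (6 + 10)) + 32 = -29*(13 + 16) + 32 = -29*29 + 32 = -841 + 32 = -809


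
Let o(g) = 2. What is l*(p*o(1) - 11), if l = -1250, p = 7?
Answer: -3750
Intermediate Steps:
l*(p*o(1) - 11) = -1250*(7*2 - 11) = -1250*(14 - 11) = -1250*3 = -3750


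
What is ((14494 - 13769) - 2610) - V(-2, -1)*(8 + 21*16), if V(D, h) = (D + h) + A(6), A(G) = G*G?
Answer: -13237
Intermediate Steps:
A(G) = G**2
V(D, h) = 36 + D + h (V(D, h) = (D + h) + 6**2 = (D + h) + 36 = 36 + D + h)
((14494 - 13769) - 2610) - V(-2, -1)*(8 + 21*16) = ((14494 - 13769) - 2610) - (36 - 2 - 1)*(8 + 21*16) = (725 - 2610) - 33*(8 + 336) = -1885 - 33*344 = -1885 - 1*11352 = -1885 - 11352 = -13237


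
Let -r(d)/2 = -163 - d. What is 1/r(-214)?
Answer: -1/102 ≈ -0.0098039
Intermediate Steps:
r(d) = 326 + 2*d (r(d) = -2*(-163 - d) = 326 + 2*d)
1/r(-214) = 1/(326 + 2*(-214)) = 1/(326 - 428) = 1/(-102) = -1/102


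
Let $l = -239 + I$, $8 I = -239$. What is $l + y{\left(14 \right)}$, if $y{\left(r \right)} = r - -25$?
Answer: $- \frac{1839}{8} \approx -229.88$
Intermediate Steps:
$I = - \frac{239}{8}$ ($I = \frac{1}{8} \left(-239\right) = - \frac{239}{8} \approx -29.875$)
$y{\left(r \right)} = 25 + r$ ($y{\left(r \right)} = r + 25 = 25 + r$)
$l = - \frac{2151}{8}$ ($l = -239 - \frac{239}{8} = - \frac{2151}{8} \approx -268.88$)
$l + y{\left(14 \right)} = - \frac{2151}{8} + \left(25 + 14\right) = - \frac{2151}{8} + 39 = - \frac{1839}{8}$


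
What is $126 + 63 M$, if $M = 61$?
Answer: $3969$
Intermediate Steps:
$126 + 63 M = 126 + 63 \cdot 61 = 126 + 3843 = 3969$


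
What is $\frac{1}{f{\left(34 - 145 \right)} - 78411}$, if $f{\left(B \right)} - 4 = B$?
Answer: $- \frac{1}{78518} \approx -1.2736 \cdot 10^{-5}$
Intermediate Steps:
$f{\left(B \right)} = 4 + B$
$\frac{1}{f{\left(34 - 145 \right)} - 78411} = \frac{1}{\left(4 + \left(34 - 145\right)\right) - 78411} = \frac{1}{\left(4 - 111\right) - 78411} = \frac{1}{-107 - 78411} = \frac{1}{-78518} = - \frac{1}{78518}$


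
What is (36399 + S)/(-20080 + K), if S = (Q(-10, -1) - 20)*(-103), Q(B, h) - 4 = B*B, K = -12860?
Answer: -3083/3660 ≈ -0.84235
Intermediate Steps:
Q(B, h) = 4 + B**2 (Q(B, h) = 4 + B*B = 4 + B**2)
S = -8652 (S = ((4 + (-10)**2) - 20)*(-103) = ((4 + 100) - 20)*(-103) = (104 - 20)*(-103) = 84*(-103) = -8652)
(36399 + S)/(-20080 + K) = (36399 - 8652)/(-20080 - 12860) = 27747/(-32940) = 27747*(-1/32940) = -3083/3660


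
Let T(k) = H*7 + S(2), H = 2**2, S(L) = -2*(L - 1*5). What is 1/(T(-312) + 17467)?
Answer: 1/17501 ≈ 5.7140e-5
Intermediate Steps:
S(L) = 10 - 2*L (S(L) = -2*(L - 5) = -2*(-5 + L) = 10 - 2*L)
H = 4
T(k) = 34 (T(k) = 4*7 + (10 - 2*2) = 28 + (10 - 4) = 28 + 6 = 34)
1/(T(-312) + 17467) = 1/(34 + 17467) = 1/17501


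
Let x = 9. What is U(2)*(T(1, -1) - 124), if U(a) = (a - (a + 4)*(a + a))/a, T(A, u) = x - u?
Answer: 1254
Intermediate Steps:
T(A, u) = 9 - u
U(a) = (a - 2*a*(4 + a))/a (U(a) = (a - (4 + a)*2*a)/a = (a - 2*a*(4 + a))/a)
U(2)*(T(1, -1) - 124) = (-7 - 2*2)*((9 - 1*(-1)) - 124) = (-7 - 4)*((9 + 1) - 124) = -11*(10 - 124) = -11*(-114) = 1254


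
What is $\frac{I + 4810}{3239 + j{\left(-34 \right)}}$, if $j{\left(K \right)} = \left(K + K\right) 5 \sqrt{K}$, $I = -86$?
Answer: $\frac{15301036}{14421521} + \frac{1606160 i \sqrt{34}}{14421521} \approx 1.061 + 0.64941 i$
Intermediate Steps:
$j{\left(K \right)} = 10 K^{\frac{3}{2}}$ ($j{\left(K \right)} = 2 K 5 \sqrt{K} = 10 K \sqrt{K} = 10 K^{\frac{3}{2}}$)
$\frac{I + 4810}{3239 + j{\left(-34 \right)}} = \frac{-86 + 4810}{3239 + 10 \left(-34\right)^{\frac{3}{2}}} = \frac{4724}{3239 + 10 \left(- 34 i \sqrt{34}\right)} = \frac{4724}{3239 - 340 i \sqrt{34}}$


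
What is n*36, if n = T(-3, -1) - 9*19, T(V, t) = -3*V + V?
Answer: -5940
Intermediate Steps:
T(V, t) = -2*V
n = -165 (n = -2*(-3) - 9*19 = 6 - 171 = -165)
n*36 = -165*36 = -5940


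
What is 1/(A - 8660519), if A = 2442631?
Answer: -1/6217888 ≈ -1.6083e-7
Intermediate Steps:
1/(A - 8660519) = 1/(2442631 - 8660519) = 1/(-6217888) = -1/6217888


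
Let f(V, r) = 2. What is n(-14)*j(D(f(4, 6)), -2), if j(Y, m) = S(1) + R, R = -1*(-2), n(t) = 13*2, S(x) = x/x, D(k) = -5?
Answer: 78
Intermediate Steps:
S(x) = 1
n(t) = 26
R = 2
j(Y, m) = 3 (j(Y, m) = 1 + 2 = 3)
n(-14)*j(D(f(4, 6)), -2) = 26*3 = 78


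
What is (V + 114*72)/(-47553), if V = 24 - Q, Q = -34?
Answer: -8266/47553 ≈ -0.17383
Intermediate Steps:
V = 58 (V = 24 - 1*(-34) = 24 + 34 = 58)
(V + 114*72)/(-47553) = (58 + 114*72)/(-47553) = (58 + 8208)*(-1/47553) = 8266*(-1/47553) = -8266/47553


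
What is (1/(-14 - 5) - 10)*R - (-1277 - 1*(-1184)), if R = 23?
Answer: -2626/19 ≈ -138.21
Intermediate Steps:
(1/(-14 - 5) - 10)*R - (-1277 - 1*(-1184)) = (1/(-14 - 5) - 10)*23 - (-1277 - 1*(-1184)) = (1/(-19) - 10)*23 - (-1277 + 1184) = (-1/19 - 10)*23 - 1*(-93) = -191/19*23 + 93 = -4393/19 + 93 = -2626/19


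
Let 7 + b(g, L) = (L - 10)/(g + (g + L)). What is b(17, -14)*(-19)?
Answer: 779/5 ≈ 155.80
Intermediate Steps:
b(g, L) = -7 + (-10 + L)/(L + 2*g) (b(g, L) = -7 + (L - 10)/(g + (g + L)) = -7 + (-10 + L)/(g + (L + g)) = -7 + (-10 + L)/(L + 2*g))
b(17, -14)*(-19) = (2*(-5 - 7*17 - 3*(-14))/(-14 + 2*17))*(-19) = (2*(-5 - 119 + 42)/(-14 + 34))*(-19) = (2*(-82)/20)*(-19) = (2*(1/20)*(-82))*(-19) = -41/5*(-19) = 779/5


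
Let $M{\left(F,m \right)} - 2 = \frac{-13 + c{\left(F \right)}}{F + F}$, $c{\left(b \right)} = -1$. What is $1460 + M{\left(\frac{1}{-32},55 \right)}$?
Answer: $1686$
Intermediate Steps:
$M{\left(F,m \right)} = 2 - \frac{7}{F}$ ($M{\left(F,m \right)} = 2 + \frac{-13 - 1}{F + F} = 2 - \frac{14}{2 F} = 2 - 14 \frac{1}{2 F} = 2 - \frac{7}{F}$)
$1460 + M{\left(\frac{1}{-32},55 \right)} = 1460 - \left(-2 + \frac{7}{\frac{1}{-32}}\right) = 1460 - \left(-2 + \frac{7}{- \frac{1}{32}}\right) = 1460 + \left(2 - -224\right) = 1460 + \left(2 + 224\right) = 1460 + 226 = 1686$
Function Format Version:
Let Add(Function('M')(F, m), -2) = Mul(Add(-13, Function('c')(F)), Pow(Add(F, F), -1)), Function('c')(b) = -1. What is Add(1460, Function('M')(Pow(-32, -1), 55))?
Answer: 1686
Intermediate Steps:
Function('M')(F, m) = Add(2, Mul(-7, Pow(F, -1))) (Function('M')(F, m) = Add(2, Mul(Add(-13, -1), Pow(Add(F, F), -1))) = Add(2, Mul(-14, Pow(Mul(2, F), -1))) = Add(2, Mul(-14, Mul(Rational(1, 2), Pow(F, -1)))) = Add(2, Mul(-7, Pow(F, -1))))
Add(1460, Function('M')(Pow(-32, -1), 55)) = Add(1460, Add(2, Mul(-7, Pow(Pow(-32, -1), -1)))) = Add(1460, Add(2, Mul(-7, Pow(Rational(-1, 32), -1)))) = Add(1460, Add(2, Mul(-7, -32))) = Add(1460, Add(2, 224)) = Add(1460, 226) = 1686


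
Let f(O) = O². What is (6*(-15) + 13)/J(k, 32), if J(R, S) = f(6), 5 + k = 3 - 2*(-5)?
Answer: -77/36 ≈ -2.1389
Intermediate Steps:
k = 8 (k = -5 + (3 - 2*(-5)) = -5 + (3 + 10) = -5 + 13 = 8)
J(R, S) = 36 (J(R, S) = 6² = 36)
(6*(-15) + 13)/J(k, 32) = (6*(-15) + 13)/36 = (-90 + 13)*(1/36) = -77*1/36 = -77/36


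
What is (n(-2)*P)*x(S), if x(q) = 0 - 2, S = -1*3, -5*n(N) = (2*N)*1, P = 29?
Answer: -232/5 ≈ -46.400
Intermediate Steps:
n(N) = -2*N/5
S = -3
x(q) = -2
(n(-2)*P)*x(S) = (-⅖*(-2)*29)*(-2) = ((⅘)*29)*(-2) = (116/5)*(-2) = -232/5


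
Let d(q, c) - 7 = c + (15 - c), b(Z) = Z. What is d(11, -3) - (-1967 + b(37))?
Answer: 1952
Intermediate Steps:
d(q, c) = 22 (d(q, c) = 7 + (c + (15 - c)) = 7 + 15 = 22)
d(11, -3) - (-1967 + b(37)) = 22 - (-1967 + 37) = 22 - 1*(-1930) = 22 + 1930 = 1952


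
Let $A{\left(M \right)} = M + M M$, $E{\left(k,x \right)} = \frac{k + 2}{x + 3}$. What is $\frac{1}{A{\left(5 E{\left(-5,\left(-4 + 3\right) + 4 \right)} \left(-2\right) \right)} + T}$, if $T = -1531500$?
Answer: $- \frac{1}{1531470} \approx -6.5297 \cdot 10^{-7}$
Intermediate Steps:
$E{\left(k,x \right)} = \frac{2 + k}{3 + x}$
$A{\left(M \right)} = M + M^{2}$
$\frac{1}{A{\left(5 E{\left(-5,\left(-4 + 3\right) + 4 \right)} \left(-2\right) \right)} + T} = \frac{1}{5 \frac{2 - 5}{3 + \left(\left(-4 + 3\right) + 4\right)} \left(-2\right) \left(1 + 5 \frac{2 - 5}{3 + \left(\left(-4 + 3\right) + 4\right)} \left(-2\right)\right) - 1531500} = \frac{1}{5 \frac{1}{3 + \left(-1 + 4\right)} \left(-3\right) \left(-2\right) \left(1 + 5 \frac{1}{3 + \left(-1 + 4\right)} \left(-3\right) \left(-2\right)\right) - 1531500} = \frac{1}{5 \frac{1}{3 + 3} \left(-3\right) \left(-2\right) \left(1 + 5 \frac{1}{3 + 3} \left(-3\right) \left(-2\right)\right) - 1531500} = \frac{1}{5 \cdot \frac{1}{6} \left(-3\right) \left(-2\right) \left(1 + 5 \cdot \frac{1}{6} \left(-3\right) \left(-2\right)\right) - 1531500} = \frac{1}{5 \left(- \frac{1}{2}\right) \left(-2\right) \left(1 + 5 \left(- \frac{1}{2}\right) \left(-2\right)\right) - 1531500} = \frac{1}{\left(- \frac{5}{2}\right) \left(-2\right) \left(1 - -5\right) - 1531500} = \frac{1}{5 \left(1 + 5\right) - 1531500} = \frac{1}{5 \cdot 6 - 1531500} = \frac{1}{30 - 1531500} = \frac{1}{-1531470} = - \frac{1}{1531470}$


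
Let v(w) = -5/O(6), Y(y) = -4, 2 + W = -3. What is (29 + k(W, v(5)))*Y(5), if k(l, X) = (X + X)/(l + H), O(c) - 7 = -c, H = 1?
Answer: -126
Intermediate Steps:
W = -5 (W = -2 - 3 = -5)
O(c) = 7 - c
v(w) = -5 (v(w) = -5/(7 - 1*6) = -5/(7 - 6) = -5/1 = -5*1 = -5)
k(l, X) = 2*X/(1 + l) (k(l, X) = (X + X)/(l + 1) = (2*X)/(1 + l) = 2*X/(1 + l))
(29 + k(W, v(5)))*Y(5) = (29 + 2*(-5)/(1 - 5))*(-4) = (29 + 2*(-5)/(-4))*(-4) = (29 + 2*(-5)*(-¼))*(-4) = (29 + 5/2)*(-4) = (63/2)*(-4) = -126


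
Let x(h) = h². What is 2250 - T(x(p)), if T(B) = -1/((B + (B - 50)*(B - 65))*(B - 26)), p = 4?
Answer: 37844999/16820 ≈ 2250.0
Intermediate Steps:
T(B) = -1/((-26 + B)*(B + (-65 + B)*(-50 + B))) (T(B) = -1/((B + (-50 + B)*(-65 + B))*(-26 + B)) = -1/((B + (-65 + B)*(-50 + B))*(-26 + B)) = -1/((-26 + B)*(B + (-65 + B)*(-50 + B))))
2250 - T(x(p)) = 2250 - (-1)/(-84500 + (4²)³ - 140*(4²)² + 6214*4²) = 2250 - (-1)/(-84500 + 16³ - 140*16² + 6214*16) = 2250 - (-1)/(-84500 + 4096 - 140*256 + 99424) = 2250 - (-1)/(-84500 + 4096 - 35840 + 99424) = 2250 - (-1)/(-16820) = 2250 - (-1)*(-1)/16820 = 2250 - 1*1/16820 = 2250 - 1/16820 = 37844999/16820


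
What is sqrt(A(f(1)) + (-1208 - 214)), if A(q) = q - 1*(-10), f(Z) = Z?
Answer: I*sqrt(1411) ≈ 37.563*I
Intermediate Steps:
A(q) = 10 + q (A(q) = q + 10 = 10 + q)
sqrt(A(f(1)) + (-1208 - 214)) = sqrt((10 + 1) + (-1208 - 214)) = sqrt(11 - 1422) = sqrt(-1411) = I*sqrt(1411)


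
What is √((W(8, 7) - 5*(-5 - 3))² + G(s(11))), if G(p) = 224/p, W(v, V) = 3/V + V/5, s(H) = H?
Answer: 4*√16397326/385 ≈ 42.071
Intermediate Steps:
W(v, V) = 3/V + V/5 (W(v, V) = 3/V + V*(⅕) = 3/V + V/5)
√((W(8, 7) - 5*(-5 - 3))² + G(s(11))) = √(((3/7 + (⅕)*7) - 5*(-5 - 3))² + 224/11) = √(((3*(⅐) + 7/5) - 5*(-8))² + 224*(1/11)) = √(((3/7 + 7/5) + 40)² + 224/11) = √((64/35 + 40)² + 224/11) = √((1464/35)² + 224/11) = √(2143296/1225 + 224/11) = √(23850656/13475) = 4*√16397326/385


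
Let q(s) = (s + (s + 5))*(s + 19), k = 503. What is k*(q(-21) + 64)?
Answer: 69414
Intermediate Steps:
q(s) = (5 + 2*s)*(19 + s) (q(s) = (s + (5 + s))*(19 + s) = (5 + 2*s)*(19 + s))
k*(q(-21) + 64) = 503*((95 + 2*(-21)² + 43*(-21)) + 64) = 503*((95 + 2*441 - 903) + 64) = 503*((95 + 882 - 903) + 64) = 503*(74 + 64) = 503*138 = 69414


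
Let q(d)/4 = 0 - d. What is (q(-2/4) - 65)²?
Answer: 3969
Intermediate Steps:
q(d) = -4*d (q(d) = 4*(0 - d) = 4*(-d) = -4*d)
(q(-2/4) - 65)² = (-(-8)/4 - 65)² = (-4*(-½) - 65)² = (2 - 65)² = (-63)² = 3969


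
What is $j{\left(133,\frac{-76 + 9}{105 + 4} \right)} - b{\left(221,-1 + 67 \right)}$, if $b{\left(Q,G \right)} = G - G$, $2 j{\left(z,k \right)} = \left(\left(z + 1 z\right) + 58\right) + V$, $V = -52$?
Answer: $136$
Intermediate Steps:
$j{\left(z,k \right)} = 3 + z$ ($j{\left(z,k \right)} = \frac{\left(\left(z + 1 z\right) + 58\right) - 52}{2} = \frac{\left(\left(z + z\right) + 58\right) - 52}{2} = \frac{\left(2 z + 58\right) - 52}{2} = \frac{\left(58 + 2 z\right) - 52}{2} = \frac{6 + 2 z}{2} = 3 + z$)
$b{\left(Q,G \right)} = 0$
$j{\left(133,\frac{-76 + 9}{105 + 4} \right)} - b{\left(221,-1 + 67 \right)} = \left(3 + 133\right) - 0 = 136 + 0 = 136$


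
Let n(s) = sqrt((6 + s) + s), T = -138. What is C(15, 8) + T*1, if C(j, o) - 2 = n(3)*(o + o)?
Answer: -136 + 32*sqrt(3) ≈ -80.574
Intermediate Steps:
n(s) = sqrt(6 + 2*s)
C(j, o) = 2 + 4*o*sqrt(3) (C(j, o) = 2 + sqrt(6 + 2*3)*(o + o) = 2 + sqrt(6 + 6)*(2*o) = 2 + sqrt(12)*(2*o) = 2 + (2*sqrt(3))*(2*o) = 2 + 4*o*sqrt(3))
C(15, 8) + T*1 = (2 + 4*8*sqrt(3)) - 138*1 = (2 + 32*sqrt(3)) - 138 = -136 + 32*sqrt(3)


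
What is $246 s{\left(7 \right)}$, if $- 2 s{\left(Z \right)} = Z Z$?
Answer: $-6027$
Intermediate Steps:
$s{\left(Z \right)} = - \frac{Z^{2}}{2}$ ($s{\left(Z \right)} = - \frac{Z Z}{2} = - \frac{Z^{2}}{2}$)
$246 s{\left(7 \right)} = 246 \left(- \frac{7^{2}}{2}\right) = 246 \left(\left(- \frac{1}{2}\right) 49\right) = 246 \left(- \frac{49}{2}\right) = -6027$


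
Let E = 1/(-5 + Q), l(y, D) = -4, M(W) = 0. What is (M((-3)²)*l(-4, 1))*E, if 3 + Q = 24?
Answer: 0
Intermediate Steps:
Q = 21 (Q = -3 + 24 = 21)
E = 1/16 (E = 1/(-5 + 21) = 1/16 ≈ 0.062500)
(M((-3)²)*l(-4, 1))*E = (0*(-4))*(1/16) = 0*(1/16) = 0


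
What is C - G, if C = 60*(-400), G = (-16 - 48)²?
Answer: -28096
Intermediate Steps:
G = 4096 (G = (-64)² = 4096)
C = -24000
C - G = -24000 - 1*4096 = -24000 - 4096 = -28096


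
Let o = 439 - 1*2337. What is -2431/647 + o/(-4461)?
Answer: -9616685/2886267 ≈ -3.3319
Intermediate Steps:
o = -1898 (o = 439 - 2337 = -1898)
-2431/647 + o/(-4461) = -2431/647 - 1898/(-4461) = -2431*1/647 - 1898*(-1/4461) = -2431/647 + 1898/4461 = -9616685/2886267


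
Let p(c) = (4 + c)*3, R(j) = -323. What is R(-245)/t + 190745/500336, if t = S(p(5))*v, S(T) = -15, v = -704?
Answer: 115791167/330221760 ≈ 0.35065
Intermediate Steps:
p(c) = 12 + 3*c
t = 10560 (t = -15*(-704) = 10560)
R(-245)/t + 190745/500336 = -323/10560 + 190745/500336 = 115791167/330221760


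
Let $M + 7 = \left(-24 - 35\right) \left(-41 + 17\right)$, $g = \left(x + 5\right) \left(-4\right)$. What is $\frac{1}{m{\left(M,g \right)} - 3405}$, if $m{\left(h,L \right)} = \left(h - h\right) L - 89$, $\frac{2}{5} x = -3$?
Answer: $- \frac{1}{3494} \approx -0.0002862$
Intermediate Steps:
$x = - \frac{15}{2}$ ($x = \frac{5}{2} \left(-3\right) = - \frac{15}{2} \approx -7.5$)
$g = 10$ ($g = \left(- \frac{15}{2} + 5\right) \left(-4\right) = \left(- \frac{5}{2}\right) \left(-4\right) = 10$)
$M = 1409$ ($M = -7 + \left(-24 - 35\right) \left(-41 + 17\right) = -7 - -1416 = -7 + 1416 = 1409$)
$m{\left(h,L \right)} = -89$ ($m{\left(h,L \right)} = 0 L - 89 = 0 - 89 = -89$)
$\frac{1}{m{\left(M,g \right)} - 3405} = \frac{1}{-89 - 3405} = \frac{1}{-3494} = - \frac{1}{3494}$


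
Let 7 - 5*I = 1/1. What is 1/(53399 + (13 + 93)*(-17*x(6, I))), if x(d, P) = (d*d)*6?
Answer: -1/335833 ≈ -2.9777e-6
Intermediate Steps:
I = 6/5 (I = 7/5 - ⅕/1 = 7/5 - ⅕*1 = 7/5 - ⅕ = 6/5 ≈ 1.2000)
x(d, P) = 6*d² (x(d, P) = d²*6 = 6*d²)
1/(53399 + (13 + 93)*(-17*x(6, I))) = 1/(53399 + (13 + 93)*(-102*6²)) = 1/(53399 + 106*(-102*36)) = 1/(53399 + 106*(-17*216)) = 1/(53399 + 106*(-3672)) = 1/(53399 - 389232) = 1/(-335833) = -1/335833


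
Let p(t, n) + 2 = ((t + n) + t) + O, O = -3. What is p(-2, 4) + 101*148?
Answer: 14943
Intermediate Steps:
p(t, n) = -5 + n + 2*t (p(t, n) = -2 + (((t + n) + t) - 3) = -2 + (((n + t) + t) - 3) = -2 + ((n + 2*t) - 3) = -2 + (-3 + n + 2*t) = -5 + n + 2*t)
p(-2, 4) + 101*148 = (-5 + 4 + 2*(-2)) + 101*148 = (-5 + 4 - 4) + 14948 = -5 + 14948 = 14943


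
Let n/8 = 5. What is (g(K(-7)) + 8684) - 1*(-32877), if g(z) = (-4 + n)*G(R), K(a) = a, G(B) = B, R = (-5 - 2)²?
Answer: 43325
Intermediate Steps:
n = 40 (n = 8*5 = 40)
R = 49 (R = (-7)² = 49)
g(z) = 1764 (g(z) = (-4 + 40)*49 = 36*49 = 1764)
(g(K(-7)) + 8684) - 1*(-32877) = (1764 + 8684) - 1*(-32877) = 10448 + 32877 = 43325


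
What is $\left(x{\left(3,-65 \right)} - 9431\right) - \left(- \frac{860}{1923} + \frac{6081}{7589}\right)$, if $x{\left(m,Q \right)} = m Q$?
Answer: $- \frac{140483613245}{14593647} \approx -9626.4$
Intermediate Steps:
$x{\left(m,Q \right)} = Q m$
$\left(x{\left(3,-65 \right)} - 9431\right) - \left(- \frac{860}{1923} + \frac{6081}{7589}\right) = \left(\left(-65\right) 3 - 9431\right) - \left(- \frac{860}{1923} + \frac{6081}{7589}\right) = \left(-195 - 9431\right) - \frac{5167223}{14593647} = -9626 + \left(- \frac{6081}{7589} + \frac{860}{1923}\right) = -9626 - \frac{5167223}{14593647} = - \frac{140483613245}{14593647}$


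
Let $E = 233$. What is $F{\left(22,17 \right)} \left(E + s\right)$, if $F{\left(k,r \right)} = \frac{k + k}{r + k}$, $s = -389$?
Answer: $-176$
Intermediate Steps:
$F{\left(k,r \right)} = \frac{2 k}{k + r}$
$F{\left(22,17 \right)} \left(E + s\right) = 2 \cdot 22 \frac{1}{22 + 17} \left(233 - 389\right) = 2 \cdot 22 \cdot \frac{1}{39} \left(-156\right) = \frac{44}{39} \left(-156\right) = -176$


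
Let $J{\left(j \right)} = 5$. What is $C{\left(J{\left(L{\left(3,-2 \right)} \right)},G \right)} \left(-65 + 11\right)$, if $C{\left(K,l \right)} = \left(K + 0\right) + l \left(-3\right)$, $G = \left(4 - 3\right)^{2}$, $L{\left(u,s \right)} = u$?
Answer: $-108$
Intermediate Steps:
$G = 1$ ($G = 1^{2} = 1$)
$C{\left(K,l \right)} = K - 3 l$
$C{\left(J{\left(L{\left(3,-2 \right)} \right)},G \right)} \left(-65 + 11\right) = \left(5 - 3\right) \left(-65 + 11\right) = \left(5 - 3\right) \left(-54\right) = 2 \left(-54\right) = -108$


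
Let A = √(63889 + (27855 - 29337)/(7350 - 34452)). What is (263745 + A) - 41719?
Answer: 222026 + 2*√325886711655/4517 ≈ 2.2228e+5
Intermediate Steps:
A = 2*√325886711655/4517 (A = √(63889 - 1482/(-27102)) = √(63889 - 1482*(-1/27102)) = √(63889 + 247/4517) = √(288586860/4517) = 2*√325886711655/4517 ≈ 252.76)
(263745 + A) - 41719 = (263745 + 2*√325886711655/4517) - 41719 = 222026 + 2*√325886711655/4517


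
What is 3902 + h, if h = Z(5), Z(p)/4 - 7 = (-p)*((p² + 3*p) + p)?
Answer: 3030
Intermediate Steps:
Z(p) = 28 - 4*p*(p² + 4*p) (Z(p) = 28 + 4*((-p)*((p² + 3*p) + p)) = 28 + 4*((-p)*(p² + 4*p)) = 28 + 4*(-p*(p² + 4*p)) = 28 - 4*p*(p² + 4*p))
h = -872 (h = 28 - 16*5² - 4*5³ = 28 - 16*25 - 4*125 = 28 - 400 - 500 = -872)
3902 + h = 3902 - 872 = 3030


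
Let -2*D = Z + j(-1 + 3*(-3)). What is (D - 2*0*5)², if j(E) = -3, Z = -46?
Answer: 2401/4 ≈ 600.25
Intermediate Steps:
D = 49/2 (D = -(-46 - 3)/2 = -½*(-49) = 49/2 ≈ 24.500)
(D - 2*0*5)² = (49/2 - 2*0*5)² = (49/2 + 0*5)² = (49/2 + 0)² = (49/2)² = 2401/4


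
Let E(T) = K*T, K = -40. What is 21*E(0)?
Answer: 0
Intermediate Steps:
E(T) = -40*T
21*E(0) = 21*(-40*0) = 21*0 = 0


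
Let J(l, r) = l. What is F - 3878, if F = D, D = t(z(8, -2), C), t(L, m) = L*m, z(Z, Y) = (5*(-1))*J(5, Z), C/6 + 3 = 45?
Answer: -10178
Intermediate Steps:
C = 252 (C = -18 + 6*45 = -18 + 270 = 252)
z(Z, Y) = -25 (z(Z, Y) = (5*(-1))*5 = -5*5 = -25)
D = -6300 (D = -25*252 = -6300)
F = -6300
F - 3878 = -6300 - 3878 = -10178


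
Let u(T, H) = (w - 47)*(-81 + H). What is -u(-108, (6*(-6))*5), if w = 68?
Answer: 5481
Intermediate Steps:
u(T, H) = -1701 + 21*H (u(T, H) = (68 - 47)*(-81 + H) = 21*(-81 + H) = -1701 + 21*H)
-u(-108, (6*(-6))*5) = -(-1701 + 21*((6*(-6))*5)) = -(-1701 + 21*(-36*5)) = -(-1701 + 21*(-180)) = -(-1701 - 3780) = -1*(-5481) = 5481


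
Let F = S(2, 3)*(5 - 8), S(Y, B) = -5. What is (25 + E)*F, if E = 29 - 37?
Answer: 255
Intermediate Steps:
E = -8
F = 15 (F = -5*(5 - 8) = -5*(-3) = 15)
(25 + E)*F = (25 - 8)*15 = 17*15 = 255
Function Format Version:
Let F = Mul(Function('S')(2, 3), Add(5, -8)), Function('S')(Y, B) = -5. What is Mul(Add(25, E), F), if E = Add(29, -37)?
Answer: 255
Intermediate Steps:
E = -8
F = 15 (F = Mul(-5, Add(5, -8)) = Mul(-5, -3) = 15)
Mul(Add(25, E), F) = Mul(Add(25, -8), 15) = Mul(17, 15) = 255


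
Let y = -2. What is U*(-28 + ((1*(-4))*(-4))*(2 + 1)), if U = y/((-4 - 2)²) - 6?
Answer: -1090/9 ≈ -121.11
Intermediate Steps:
U = -109/18 (U = -2/(-4 - 2)² - 6 = -2/(-6)² - 6 = -2/36 - 6 = (1/36)*(-2) - 6 = -1/18 - 6 = -109/18 ≈ -6.0556)
U*(-28 + ((1*(-4))*(-4))*(2 + 1)) = -109*(-28 + ((1*(-4))*(-4))*(2 + 1))/18 = -109*(-28 - 4*(-4)*3)/18 = -109*(-28 + 16*3)/18 = -109*(-28 + 48)/18 = -109/18*20 = -1090/9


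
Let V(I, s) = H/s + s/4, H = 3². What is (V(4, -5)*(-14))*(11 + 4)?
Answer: 1281/2 ≈ 640.50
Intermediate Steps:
H = 9
V(I, s) = 9/s + s/4
(V(4, -5)*(-14))*(11 + 4) = ((9/(-5) + (¼)*(-5))*(-14))*(11 + 4) = ((9*(-⅕) - 5/4)*(-14))*15 = ((-9/5 - 5/4)*(-14))*15 = -61/20*(-14)*15 = (427/10)*15 = 1281/2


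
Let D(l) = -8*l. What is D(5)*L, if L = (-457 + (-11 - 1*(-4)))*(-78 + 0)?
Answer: -1447680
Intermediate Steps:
L = 36192 (L = (-457 + (-11 + 4))*(-78) = (-457 - 7)*(-78) = -464*(-78) = 36192)
D(5)*L = -8*5*36192 = -40*36192 = -1447680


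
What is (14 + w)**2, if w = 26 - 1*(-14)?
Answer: 2916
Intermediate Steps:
w = 40 (w = 26 + 14 = 40)
(14 + w)**2 = (14 + 40)**2 = 54**2 = 2916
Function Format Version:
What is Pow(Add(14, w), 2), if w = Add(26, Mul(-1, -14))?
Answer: 2916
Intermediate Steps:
w = 40 (w = Add(26, 14) = 40)
Pow(Add(14, w), 2) = Pow(Add(14, 40), 2) = Pow(54, 2) = 2916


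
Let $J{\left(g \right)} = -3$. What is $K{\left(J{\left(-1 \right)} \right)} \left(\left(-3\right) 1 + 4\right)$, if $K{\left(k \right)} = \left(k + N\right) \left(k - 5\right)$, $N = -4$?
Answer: $56$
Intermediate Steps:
$K{\left(k \right)} = \left(-5 + k\right) \left(-4 + k\right)$ ($K{\left(k \right)} = \left(k - 4\right) \left(k - 5\right) = \left(-4 + k\right) \left(-5 + k\right) = \left(-5 + k\right) \left(-4 + k\right)$)
$K{\left(J{\left(-1 \right)} \right)} \left(\left(-3\right) 1 + 4\right) = \left(20 + \left(-3\right)^{2} - -27\right) \left(\left(-3\right) 1 + 4\right) = \left(20 + 9 + 27\right) \left(-3 + 4\right) = 56 \cdot 1 = 56$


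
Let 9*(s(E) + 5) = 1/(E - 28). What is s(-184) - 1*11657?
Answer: -22251097/1908 ≈ -11662.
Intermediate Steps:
s(E) = -5 + 1/(9*(-28 + E)) (s(E) = -5 + 1/(9*(E - 28)) = -5 + 1/(9*(-28 + E)))
s(-184) - 1*11657 = (1261 - 45*(-184))/(9*(-28 - 184)) - 1*11657 = (⅑)*(1261 + 8280)/(-212) - 11657 = (⅑)*(-1/212)*9541 - 11657 = -9541/1908 - 11657 = -22251097/1908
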